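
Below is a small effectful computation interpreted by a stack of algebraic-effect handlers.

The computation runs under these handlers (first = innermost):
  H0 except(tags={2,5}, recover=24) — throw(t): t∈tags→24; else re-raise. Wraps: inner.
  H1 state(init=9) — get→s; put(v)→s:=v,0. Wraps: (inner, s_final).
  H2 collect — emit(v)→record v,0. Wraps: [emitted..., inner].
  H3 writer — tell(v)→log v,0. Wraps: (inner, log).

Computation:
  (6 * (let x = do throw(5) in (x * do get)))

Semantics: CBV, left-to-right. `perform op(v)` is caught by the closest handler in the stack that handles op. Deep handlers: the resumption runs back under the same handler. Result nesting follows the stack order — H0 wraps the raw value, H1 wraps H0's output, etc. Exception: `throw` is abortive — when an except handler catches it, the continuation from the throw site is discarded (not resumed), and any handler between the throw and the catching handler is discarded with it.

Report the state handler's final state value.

Step-by-step:
throw(5) @ H0 caught ⇒ 24
H1 returns (24, 9)
H2 returns [(24, 9)]
H3 returns ([(24, 9)], ())
= ([(24, 9)], ())

Answer: 9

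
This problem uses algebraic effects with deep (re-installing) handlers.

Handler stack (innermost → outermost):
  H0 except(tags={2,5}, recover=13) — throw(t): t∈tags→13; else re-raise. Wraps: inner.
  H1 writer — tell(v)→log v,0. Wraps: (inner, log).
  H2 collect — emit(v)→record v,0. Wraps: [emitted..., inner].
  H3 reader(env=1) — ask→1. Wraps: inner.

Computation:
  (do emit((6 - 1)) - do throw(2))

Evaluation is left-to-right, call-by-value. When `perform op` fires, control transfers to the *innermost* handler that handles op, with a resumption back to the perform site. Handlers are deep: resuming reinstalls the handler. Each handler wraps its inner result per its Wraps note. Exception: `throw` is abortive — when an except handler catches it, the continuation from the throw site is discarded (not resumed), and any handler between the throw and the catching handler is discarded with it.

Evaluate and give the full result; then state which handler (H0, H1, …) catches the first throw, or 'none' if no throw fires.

Step-by-step:
emit(5) @ H2 ⇒ out+=5
throw(2) @ H0 caught ⇒ 13
H1 returns (13, ())
H2 returns [5, (13, ())]
H3 returns [5, (13, ())]
= [5, (13, ())]

Answer: [5, (13, ())] ; first throw caught by: H0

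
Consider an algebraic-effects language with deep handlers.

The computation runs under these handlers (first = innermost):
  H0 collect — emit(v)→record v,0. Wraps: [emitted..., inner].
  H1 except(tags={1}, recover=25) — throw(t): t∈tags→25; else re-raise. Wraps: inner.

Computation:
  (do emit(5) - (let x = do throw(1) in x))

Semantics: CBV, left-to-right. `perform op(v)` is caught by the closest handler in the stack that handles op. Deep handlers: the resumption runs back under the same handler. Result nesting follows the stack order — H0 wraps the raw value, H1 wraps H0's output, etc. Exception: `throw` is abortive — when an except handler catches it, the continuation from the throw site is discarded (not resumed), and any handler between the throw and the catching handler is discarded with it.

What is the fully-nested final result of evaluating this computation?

Evaluation trace:
emit(5) @ H0 ⇒ out+=5
throw(1) @ H1 caught ⇒ 25
= 25

Answer: 25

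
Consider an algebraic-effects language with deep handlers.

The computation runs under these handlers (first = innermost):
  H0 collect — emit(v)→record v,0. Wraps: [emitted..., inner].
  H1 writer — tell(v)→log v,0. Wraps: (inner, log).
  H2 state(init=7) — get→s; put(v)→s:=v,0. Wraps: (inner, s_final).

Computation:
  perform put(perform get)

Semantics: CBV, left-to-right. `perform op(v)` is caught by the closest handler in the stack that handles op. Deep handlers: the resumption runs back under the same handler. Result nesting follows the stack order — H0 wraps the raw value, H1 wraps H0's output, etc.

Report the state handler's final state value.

Step-by-step:
get @ H2 ⇒ 7
put(7) @ H2 ⇒ s:=7
H0 returns [0]
H1 returns ([0], ())
H2 returns (([0], ()), 7)
= (([0], ()), 7)

Answer: 7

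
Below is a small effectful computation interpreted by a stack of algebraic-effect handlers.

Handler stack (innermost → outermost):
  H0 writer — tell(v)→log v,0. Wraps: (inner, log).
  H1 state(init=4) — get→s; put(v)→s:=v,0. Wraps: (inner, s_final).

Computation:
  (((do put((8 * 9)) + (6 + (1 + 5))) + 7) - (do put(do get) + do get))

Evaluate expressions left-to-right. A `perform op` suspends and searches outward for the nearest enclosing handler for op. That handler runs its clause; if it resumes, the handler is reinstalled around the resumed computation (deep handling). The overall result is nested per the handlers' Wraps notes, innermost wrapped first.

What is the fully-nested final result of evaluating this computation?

Answer: ((-53, ()), 72)

Evaluation trace:
put(72) @ H1 ⇒ s:=72
get @ H1 ⇒ 72
put(72) @ H1 ⇒ s:=72
get @ H1 ⇒ 72
H0 returns (-53, ())
H1 returns ((-53, ()), 72)
= ((-53, ()), 72)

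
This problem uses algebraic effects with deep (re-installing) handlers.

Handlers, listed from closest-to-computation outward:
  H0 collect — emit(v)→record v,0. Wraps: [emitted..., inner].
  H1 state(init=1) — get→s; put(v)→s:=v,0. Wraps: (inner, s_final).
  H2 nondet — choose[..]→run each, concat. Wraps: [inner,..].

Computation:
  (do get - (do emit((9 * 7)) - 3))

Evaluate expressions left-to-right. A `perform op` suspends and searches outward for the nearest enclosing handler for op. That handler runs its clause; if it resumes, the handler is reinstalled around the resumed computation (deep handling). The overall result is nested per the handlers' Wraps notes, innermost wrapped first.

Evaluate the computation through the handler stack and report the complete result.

Evaluation trace:
get @ H1 ⇒ 1
emit(63) @ H0 ⇒ out+=63
H0 returns [63, 4]
H1 returns ([63, 4], 1)
H2 returns [([63, 4], 1)]
= [([63, 4], 1)]

Answer: [([63, 4], 1)]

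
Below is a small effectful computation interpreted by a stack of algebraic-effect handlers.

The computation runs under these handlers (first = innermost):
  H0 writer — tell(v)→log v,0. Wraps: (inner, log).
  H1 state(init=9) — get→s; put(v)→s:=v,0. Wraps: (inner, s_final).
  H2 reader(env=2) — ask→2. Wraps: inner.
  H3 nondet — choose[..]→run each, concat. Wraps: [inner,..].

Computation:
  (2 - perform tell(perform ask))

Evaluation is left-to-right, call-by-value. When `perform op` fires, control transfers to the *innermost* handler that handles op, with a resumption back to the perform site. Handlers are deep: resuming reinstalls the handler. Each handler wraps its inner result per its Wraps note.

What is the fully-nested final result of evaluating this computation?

Answer: [((2, (2)), 9)]

Step-by-step:
ask @ H2 ⇒ 2
tell(2) @ H0 ⇒ log+=2
H0 returns (2, (2))
H1 returns ((2, (2)), 9)
H2 returns ((2, (2)), 9)
H3 returns [((2, (2)), 9)]
= [((2, (2)), 9)]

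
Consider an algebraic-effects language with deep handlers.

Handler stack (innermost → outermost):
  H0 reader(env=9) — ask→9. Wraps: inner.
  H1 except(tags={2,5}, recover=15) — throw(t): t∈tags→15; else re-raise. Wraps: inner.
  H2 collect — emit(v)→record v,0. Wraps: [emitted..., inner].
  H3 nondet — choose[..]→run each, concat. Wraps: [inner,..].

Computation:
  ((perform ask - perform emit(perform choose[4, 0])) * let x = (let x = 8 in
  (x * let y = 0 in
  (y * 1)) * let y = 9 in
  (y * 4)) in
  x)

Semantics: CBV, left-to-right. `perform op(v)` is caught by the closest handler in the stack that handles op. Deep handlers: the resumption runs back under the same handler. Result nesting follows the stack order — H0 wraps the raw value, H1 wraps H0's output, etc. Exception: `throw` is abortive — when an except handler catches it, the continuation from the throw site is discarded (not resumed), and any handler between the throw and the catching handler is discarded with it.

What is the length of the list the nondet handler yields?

Answer: 2

Step-by-step:
ask @ H0 ⇒ 9
choose[4, 0] @ H3
  branch[0] choose=4:
    emit(4) @ H2 ⇒ out+=4
    H0 returns 0
    H1 returns 0
    H2 returns [4, 0]
    H3 returns [[4, 0]]
  branch[1] choose=0:
    emit(0) @ H2 ⇒ out+=0
    H0 returns 0
    H1 returns 0
    H2 returns [0, 0]
    H3 returns [[0, 0]]
= [[4, 0], [0, 0]]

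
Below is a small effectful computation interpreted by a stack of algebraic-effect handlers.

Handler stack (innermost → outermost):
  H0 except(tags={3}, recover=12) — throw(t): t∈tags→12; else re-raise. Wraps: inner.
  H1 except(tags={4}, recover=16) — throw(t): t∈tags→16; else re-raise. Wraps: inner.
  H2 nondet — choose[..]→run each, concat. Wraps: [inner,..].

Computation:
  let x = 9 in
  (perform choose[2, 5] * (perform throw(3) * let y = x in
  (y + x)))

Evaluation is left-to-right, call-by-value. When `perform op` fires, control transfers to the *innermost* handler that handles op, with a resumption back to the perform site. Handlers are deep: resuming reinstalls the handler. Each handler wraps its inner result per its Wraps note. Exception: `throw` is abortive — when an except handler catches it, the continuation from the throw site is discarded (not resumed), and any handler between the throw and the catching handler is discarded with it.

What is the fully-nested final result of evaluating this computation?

Working:
choose[2, 5] @ H2
  branch[0] choose=2:
    throw(3) @ H0 caught ⇒ 12
    H1 returns 12
    H2 returns [12]
  branch[1] choose=5:
    throw(3) @ H0 caught ⇒ 12
    H1 returns 12
    H2 returns [12]
= [12, 12]

Answer: [12, 12]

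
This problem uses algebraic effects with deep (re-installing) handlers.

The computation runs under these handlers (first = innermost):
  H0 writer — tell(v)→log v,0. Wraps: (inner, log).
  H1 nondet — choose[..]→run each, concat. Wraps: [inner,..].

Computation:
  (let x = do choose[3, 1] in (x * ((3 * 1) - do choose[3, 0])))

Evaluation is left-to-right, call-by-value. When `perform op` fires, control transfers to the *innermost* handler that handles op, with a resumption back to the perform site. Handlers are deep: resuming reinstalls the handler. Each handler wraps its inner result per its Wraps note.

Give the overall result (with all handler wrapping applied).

Answer: [(0, ()), (9, ()), (0, ()), (3, ())]

Working:
choose[3, 1] @ H1
  branch[0] choose=3:
    choose[3, 0] @ H1
      branch[0] choose=3:
        H0 returns (0, ())
        H1 returns [(0, ())]
      branch[1] choose=0:
        H0 returns (9, ())
        H1 returns [(9, ())]
  branch[1] choose=1:
    choose[3, 0] @ H1
      branch[0] choose=3:
        H0 returns (0, ())
        H1 returns [(0, ())]
      branch[1] choose=0:
        H0 returns (3, ())
        H1 returns [(3, ())]
= [(0, ()), (9, ()), (0, ()), (3, ())]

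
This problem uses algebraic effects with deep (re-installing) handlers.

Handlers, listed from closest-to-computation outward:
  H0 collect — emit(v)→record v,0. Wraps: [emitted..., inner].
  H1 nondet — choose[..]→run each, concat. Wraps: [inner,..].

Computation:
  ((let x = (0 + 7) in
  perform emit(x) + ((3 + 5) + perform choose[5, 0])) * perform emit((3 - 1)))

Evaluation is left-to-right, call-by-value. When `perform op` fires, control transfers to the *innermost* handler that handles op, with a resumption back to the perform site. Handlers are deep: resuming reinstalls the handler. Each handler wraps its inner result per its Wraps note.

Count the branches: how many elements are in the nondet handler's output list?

Evaluation trace:
emit(7) @ H0 ⇒ out+=7
choose[5, 0] @ H1
  branch[0] choose=5:
    emit(2) @ H0 ⇒ out+=2
    H0 returns [7, 2, 0]
    H1 returns [[7, 2, 0]]
  branch[1] choose=0:
    emit(2) @ H0 ⇒ out+=2
    H0 returns [7, 2, 0]
    H1 returns [[7, 2, 0]]
= [[7, 2, 0], [7, 2, 0]]

Answer: 2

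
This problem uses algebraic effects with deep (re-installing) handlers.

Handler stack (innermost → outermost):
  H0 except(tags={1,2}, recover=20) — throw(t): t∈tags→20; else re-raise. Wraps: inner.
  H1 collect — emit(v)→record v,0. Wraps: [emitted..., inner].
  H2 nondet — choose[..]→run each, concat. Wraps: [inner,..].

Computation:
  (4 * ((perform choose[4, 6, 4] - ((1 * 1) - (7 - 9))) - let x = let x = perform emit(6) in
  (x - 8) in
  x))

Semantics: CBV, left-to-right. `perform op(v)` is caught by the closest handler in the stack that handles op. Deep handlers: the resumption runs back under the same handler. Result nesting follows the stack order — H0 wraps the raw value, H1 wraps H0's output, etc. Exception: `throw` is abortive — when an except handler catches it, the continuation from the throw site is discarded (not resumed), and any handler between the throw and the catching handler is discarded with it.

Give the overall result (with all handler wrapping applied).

Answer: [[6, 36], [6, 44], [6, 36]]

Evaluation trace:
choose[4, 6, 4] @ H2
  branch[0] choose=4:
    emit(6) @ H1 ⇒ out+=6
    H0 returns 36
    H1 returns [6, 36]
    H2 returns [[6, 36]]
  branch[1] choose=6:
    emit(6) @ H1 ⇒ out+=6
    H0 returns 44
    H1 returns [6, 44]
    H2 returns [[6, 44]]
  branch[2] choose=4:
    emit(6) @ H1 ⇒ out+=6
    H0 returns 36
    H1 returns [6, 36]
    H2 returns [[6, 36]]
= [[6, 36], [6, 44], [6, 36]]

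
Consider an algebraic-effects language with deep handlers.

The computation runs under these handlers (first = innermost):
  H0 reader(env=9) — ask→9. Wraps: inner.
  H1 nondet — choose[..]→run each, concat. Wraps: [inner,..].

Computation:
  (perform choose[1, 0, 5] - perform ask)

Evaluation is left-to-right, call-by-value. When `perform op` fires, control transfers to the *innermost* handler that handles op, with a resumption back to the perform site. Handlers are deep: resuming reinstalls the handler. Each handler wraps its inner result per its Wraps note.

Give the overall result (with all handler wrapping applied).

Step-by-step:
choose[1, 0, 5] @ H1
  branch[0] choose=1:
    ask @ H0 ⇒ 9
    H0 returns -8
    H1 returns [-8]
  branch[1] choose=0:
    ask @ H0 ⇒ 9
    H0 returns -9
    H1 returns [-9]
  branch[2] choose=5:
    ask @ H0 ⇒ 9
    H0 returns -4
    H1 returns [-4]
= [-8, -9, -4]

Answer: [-8, -9, -4]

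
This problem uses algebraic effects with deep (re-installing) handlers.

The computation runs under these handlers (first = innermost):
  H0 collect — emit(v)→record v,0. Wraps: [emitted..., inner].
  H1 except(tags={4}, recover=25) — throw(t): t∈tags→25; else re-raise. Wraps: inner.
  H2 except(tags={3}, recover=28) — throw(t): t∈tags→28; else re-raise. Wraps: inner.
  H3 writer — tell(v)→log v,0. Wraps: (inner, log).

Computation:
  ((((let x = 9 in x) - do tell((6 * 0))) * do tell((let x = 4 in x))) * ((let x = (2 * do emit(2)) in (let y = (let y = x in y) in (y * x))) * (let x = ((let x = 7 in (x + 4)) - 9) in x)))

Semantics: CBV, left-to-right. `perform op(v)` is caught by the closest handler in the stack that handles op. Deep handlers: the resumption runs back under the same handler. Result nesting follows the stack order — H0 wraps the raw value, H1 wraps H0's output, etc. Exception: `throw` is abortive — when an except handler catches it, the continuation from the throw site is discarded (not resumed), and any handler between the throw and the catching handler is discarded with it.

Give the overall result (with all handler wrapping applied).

Working:
tell(0) @ H3 ⇒ log+=0
tell(4) @ H3 ⇒ log+=4
emit(2) @ H0 ⇒ out+=2
H0 returns [2, 0]
H1 returns [2, 0]
H2 returns [2, 0]
H3 returns ([2, 0], (0, 4))
= ([2, 0], (0, 4))

Answer: ([2, 0], (0, 4))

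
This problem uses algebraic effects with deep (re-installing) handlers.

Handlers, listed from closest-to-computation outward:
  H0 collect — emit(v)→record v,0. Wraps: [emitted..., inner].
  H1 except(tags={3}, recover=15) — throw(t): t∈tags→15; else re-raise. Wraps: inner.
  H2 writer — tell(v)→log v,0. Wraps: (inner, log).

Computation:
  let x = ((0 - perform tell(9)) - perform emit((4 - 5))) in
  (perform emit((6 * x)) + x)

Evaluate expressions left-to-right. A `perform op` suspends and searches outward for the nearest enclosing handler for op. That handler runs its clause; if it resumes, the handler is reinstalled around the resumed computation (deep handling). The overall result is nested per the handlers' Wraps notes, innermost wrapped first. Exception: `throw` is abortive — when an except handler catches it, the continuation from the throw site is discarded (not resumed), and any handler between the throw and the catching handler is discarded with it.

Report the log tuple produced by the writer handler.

Answer: (9)

Working:
tell(9) @ H2 ⇒ log+=9
emit(-1) @ H0 ⇒ out+=-1
emit(0) @ H0 ⇒ out+=0
H0 returns [-1, 0, 0]
H1 returns [-1, 0, 0]
H2 returns ([-1, 0, 0], (9))
= ([-1, 0, 0], (9))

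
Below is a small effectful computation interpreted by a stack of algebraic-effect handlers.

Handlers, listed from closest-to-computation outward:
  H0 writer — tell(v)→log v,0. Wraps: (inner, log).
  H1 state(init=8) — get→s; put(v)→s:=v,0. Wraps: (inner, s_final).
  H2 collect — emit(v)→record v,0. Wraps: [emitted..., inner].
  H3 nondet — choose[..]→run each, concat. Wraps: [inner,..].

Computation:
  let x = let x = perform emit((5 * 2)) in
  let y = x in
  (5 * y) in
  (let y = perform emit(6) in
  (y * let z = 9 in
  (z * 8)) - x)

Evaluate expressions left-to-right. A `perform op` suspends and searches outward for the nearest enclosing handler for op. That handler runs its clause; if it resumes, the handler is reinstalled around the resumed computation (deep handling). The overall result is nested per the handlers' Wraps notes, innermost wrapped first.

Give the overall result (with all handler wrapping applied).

Answer: [[10, 6, ((0, ()), 8)]]

Working:
emit(10) @ H2 ⇒ out+=10
emit(6) @ H2 ⇒ out+=6
H0 returns (0, ())
H1 returns ((0, ()), 8)
H2 returns [10, 6, ((0, ()), 8)]
H3 returns [[10, 6, ((0, ()), 8)]]
= [[10, 6, ((0, ()), 8)]]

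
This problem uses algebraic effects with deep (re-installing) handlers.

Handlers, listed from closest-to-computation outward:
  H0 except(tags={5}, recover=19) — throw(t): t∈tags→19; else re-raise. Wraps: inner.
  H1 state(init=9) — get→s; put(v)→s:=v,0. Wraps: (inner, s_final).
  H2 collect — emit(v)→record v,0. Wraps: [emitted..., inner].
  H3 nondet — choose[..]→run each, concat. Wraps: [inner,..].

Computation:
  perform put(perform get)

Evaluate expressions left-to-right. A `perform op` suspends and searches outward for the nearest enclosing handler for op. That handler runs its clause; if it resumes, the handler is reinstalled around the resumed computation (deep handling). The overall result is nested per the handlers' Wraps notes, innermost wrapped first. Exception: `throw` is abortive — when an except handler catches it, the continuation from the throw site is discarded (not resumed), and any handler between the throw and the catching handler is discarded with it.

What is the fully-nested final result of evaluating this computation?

Evaluation trace:
get @ H1 ⇒ 9
put(9) @ H1 ⇒ s:=9
H0 returns 0
H1 returns (0, 9)
H2 returns [(0, 9)]
H3 returns [[(0, 9)]]
= [[(0, 9)]]

Answer: [[(0, 9)]]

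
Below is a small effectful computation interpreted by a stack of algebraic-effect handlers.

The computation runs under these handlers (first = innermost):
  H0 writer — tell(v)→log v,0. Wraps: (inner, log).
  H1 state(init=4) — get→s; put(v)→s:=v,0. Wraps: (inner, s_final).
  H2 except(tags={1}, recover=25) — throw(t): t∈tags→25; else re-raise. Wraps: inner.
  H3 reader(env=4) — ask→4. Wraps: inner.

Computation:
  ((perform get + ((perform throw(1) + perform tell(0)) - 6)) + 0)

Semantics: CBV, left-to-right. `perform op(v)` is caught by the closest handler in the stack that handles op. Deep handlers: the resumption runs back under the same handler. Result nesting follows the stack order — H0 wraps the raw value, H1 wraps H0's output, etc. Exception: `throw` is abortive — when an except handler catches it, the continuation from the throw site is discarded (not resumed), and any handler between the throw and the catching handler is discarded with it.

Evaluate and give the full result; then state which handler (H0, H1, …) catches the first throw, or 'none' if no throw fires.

Answer: 25 ; first throw caught by: H2

Step-by-step:
get @ H1 ⇒ 4
throw(1) @ H2 caught ⇒ 25
H3 returns 25
= 25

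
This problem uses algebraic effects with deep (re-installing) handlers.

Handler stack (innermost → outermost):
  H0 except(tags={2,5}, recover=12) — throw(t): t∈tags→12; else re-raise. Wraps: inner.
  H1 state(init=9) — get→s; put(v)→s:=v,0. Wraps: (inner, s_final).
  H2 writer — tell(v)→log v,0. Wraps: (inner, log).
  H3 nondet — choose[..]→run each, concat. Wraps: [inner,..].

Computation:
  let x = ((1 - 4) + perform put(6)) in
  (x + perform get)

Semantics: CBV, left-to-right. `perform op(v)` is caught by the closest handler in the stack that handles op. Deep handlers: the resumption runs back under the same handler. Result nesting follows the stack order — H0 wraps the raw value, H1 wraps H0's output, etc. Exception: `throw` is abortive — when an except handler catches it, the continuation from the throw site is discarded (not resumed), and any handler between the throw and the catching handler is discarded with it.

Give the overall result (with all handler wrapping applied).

Working:
put(6) @ H1 ⇒ s:=6
get @ H1 ⇒ 6
H0 returns 3
H1 returns (3, 6)
H2 returns ((3, 6), ())
H3 returns [((3, 6), ())]
= [((3, 6), ())]

Answer: [((3, 6), ())]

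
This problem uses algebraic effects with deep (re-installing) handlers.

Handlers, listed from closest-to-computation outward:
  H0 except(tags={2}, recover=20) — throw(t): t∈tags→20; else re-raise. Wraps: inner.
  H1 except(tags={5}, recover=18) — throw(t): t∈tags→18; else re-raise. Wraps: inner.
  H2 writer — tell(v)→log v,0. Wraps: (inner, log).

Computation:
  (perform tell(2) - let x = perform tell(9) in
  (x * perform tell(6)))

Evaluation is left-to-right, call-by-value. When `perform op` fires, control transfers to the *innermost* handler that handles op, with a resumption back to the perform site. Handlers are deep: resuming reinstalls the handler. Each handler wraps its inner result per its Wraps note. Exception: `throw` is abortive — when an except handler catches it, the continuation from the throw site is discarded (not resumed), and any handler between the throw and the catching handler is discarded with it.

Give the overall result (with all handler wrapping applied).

Step-by-step:
tell(2) @ H2 ⇒ log+=2
tell(9) @ H2 ⇒ log+=9
tell(6) @ H2 ⇒ log+=6
H0 returns 0
H1 returns 0
H2 returns (0, (2, 9, 6))
= (0, (2, 9, 6))

Answer: (0, (2, 9, 6))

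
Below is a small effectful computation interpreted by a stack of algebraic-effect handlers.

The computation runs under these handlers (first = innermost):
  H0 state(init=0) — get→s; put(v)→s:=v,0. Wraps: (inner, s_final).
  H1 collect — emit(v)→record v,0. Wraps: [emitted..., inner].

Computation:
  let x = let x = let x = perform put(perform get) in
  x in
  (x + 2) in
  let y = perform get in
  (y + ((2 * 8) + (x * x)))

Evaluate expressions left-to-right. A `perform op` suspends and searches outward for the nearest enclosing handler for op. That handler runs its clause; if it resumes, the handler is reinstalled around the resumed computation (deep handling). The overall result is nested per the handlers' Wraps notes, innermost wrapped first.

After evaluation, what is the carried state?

Answer: 0

Step-by-step:
get @ H0 ⇒ 0
put(0) @ H0 ⇒ s:=0
get @ H0 ⇒ 0
H0 returns (20, 0)
H1 returns [(20, 0)]
= [(20, 0)]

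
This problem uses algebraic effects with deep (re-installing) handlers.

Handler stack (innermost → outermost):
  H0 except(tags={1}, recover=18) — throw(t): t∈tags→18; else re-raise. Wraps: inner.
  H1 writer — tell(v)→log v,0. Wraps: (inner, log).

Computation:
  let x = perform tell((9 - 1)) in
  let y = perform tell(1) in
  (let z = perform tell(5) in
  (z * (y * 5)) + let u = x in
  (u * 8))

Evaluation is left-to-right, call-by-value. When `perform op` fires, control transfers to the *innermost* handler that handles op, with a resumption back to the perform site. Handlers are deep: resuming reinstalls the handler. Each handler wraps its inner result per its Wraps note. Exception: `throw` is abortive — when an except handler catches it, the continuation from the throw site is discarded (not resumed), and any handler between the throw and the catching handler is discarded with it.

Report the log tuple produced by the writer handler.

Answer: (8, 1, 5)

Evaluation trace:
tell(8) @ H1 ⇒ log+=8
tell(1) @ H1 ⇒ log+=1
tell(5) @ H1 ⇒ log+=5
H0 returns 0
H1 returns (0, (8, 1, 5))
= (0, (8, 1, 5))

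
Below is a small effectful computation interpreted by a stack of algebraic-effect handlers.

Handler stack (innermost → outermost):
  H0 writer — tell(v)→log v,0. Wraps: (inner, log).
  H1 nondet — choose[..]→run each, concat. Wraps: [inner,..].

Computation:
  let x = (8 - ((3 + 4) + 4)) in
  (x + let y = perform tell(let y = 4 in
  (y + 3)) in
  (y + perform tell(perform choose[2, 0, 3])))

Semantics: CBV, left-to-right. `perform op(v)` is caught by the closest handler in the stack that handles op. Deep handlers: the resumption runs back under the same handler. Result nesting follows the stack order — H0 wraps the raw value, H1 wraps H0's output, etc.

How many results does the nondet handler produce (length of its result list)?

Evaluation trace:
tell(7) @ H0 ⇒ log+=7
choose[2, 0, 3] @ H1
  branch[0] choose=2:
    tell(2) @ H0 ⇒ log+=2
    H0 returns (-3, (7, 2))
    H1 returns [(-3, (7, 2))]
  branch[1] choose=0:
    tell(0) @ H0 ⇒ log+=0
    H0 returns (-3, (7, 0))
    H1 returns [(-3, (7, 0))]
  branch[2] choose=3:
    tell(3) @ H0 ⇒ log+=3
    H0 returns (-3, (7, 3))
    H1 returns [(-3, (7, 3))]
= [(-3, (7, 2)), (-3, (7, 0)), (-3, (7, 3))]

Answer: 3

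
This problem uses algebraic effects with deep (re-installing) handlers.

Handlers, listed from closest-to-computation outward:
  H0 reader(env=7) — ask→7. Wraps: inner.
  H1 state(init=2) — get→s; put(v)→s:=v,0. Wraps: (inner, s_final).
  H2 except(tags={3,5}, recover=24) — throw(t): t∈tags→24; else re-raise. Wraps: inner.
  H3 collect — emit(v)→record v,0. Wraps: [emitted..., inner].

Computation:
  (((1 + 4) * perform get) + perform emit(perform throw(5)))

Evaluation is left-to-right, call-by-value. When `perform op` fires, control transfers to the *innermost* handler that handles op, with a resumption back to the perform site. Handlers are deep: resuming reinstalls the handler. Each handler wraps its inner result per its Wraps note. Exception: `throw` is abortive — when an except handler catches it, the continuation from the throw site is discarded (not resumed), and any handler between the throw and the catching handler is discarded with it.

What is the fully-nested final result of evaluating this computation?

Evaluation trace:
get @ H1 ⇒ 2
throw(5) @ H2 caught ⇒ 24
H3 returns [24]
= [24]

Answer: [24]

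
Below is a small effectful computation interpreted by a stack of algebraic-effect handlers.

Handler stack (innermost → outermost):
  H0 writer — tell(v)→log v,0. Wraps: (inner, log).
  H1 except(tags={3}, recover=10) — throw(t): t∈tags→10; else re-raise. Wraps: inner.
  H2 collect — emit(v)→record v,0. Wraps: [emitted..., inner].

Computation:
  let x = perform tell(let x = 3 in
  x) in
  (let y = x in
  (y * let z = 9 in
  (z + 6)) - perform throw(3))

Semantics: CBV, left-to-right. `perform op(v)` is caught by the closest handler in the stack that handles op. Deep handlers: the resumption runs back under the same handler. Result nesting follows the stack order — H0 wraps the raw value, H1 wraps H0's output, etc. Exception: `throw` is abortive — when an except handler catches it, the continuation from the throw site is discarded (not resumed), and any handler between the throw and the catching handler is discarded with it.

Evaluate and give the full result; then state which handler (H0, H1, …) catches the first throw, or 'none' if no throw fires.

Answer: [10] ; first throw caught by: H1

Working:
tell(3) @ H0 ⇒ log+=3
throw(3) @ H1 caught ⇒ 10
H2 returns [10]
= [10]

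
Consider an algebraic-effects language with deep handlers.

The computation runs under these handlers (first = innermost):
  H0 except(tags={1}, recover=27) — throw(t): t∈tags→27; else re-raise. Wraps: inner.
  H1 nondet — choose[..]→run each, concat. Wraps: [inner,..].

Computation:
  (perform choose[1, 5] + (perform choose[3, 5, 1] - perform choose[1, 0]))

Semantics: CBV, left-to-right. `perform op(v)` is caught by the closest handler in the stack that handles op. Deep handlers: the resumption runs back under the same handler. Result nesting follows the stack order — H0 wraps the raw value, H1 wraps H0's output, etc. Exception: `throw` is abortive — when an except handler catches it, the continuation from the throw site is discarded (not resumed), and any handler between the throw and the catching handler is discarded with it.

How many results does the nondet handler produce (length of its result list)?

Evaluation trace:
choose[1, 5] @ H1
  branch[0] choose=1:
    choose[3, 5, 1] @ H1
      branch[0] choose=3:
        choose[1, 0] @ H1
          branch[0] choose=1:
            H0 returns 3
            H1 returns [3]
          branch[1] choose=0:
            H0 returns 4
            H1 returns [4]
      branch[1] choose=5:
        choose[1, 0] @ H1
          branch[0] choose=1:
            H0 returns 5
            H1 returns [5]
          branch[1] choose=0:
            H0 returns 6
            H1 returns [6]
      branch[2] choose=1:
        choose[1, 0] @ H1
          branch[0] choose=1:
            H0 returns 1
            H1 returns [1]
          branch[1] choose=0:
            H0 returns 2
            H1 returns [2]
  branch[1] choose=5:
    choose[3, 5, 1] @ H1
      branch[0] choose=3:
        choose[1, 0] @ H1
          branch[0] choose=1:
            H0 returns 7
            H1 returns [7]
          branch[1] choose=0:
            H0 returns 8
            H1 returns [8]
      branch[1] choose=5:
        choose[1, 0] @ H1
          branch[0] choose=1:
            H0 returns 9
            H1 returns [9]
          branch[1] choose=0:
            H0 returns 10
            H1 returns [10]
      branch[2] choose=1:
        choose[1, 0] @ H1
          branch[0] choose=1:
            H0 returns 5
            H1 returns [5]
          branch[1] choose=0:
            H0 returns 6
            H1 returns [6]
= [3, 4, 5, 6, 1, 2, 7, 8, 9, 10, 5, 6]

Answer: 12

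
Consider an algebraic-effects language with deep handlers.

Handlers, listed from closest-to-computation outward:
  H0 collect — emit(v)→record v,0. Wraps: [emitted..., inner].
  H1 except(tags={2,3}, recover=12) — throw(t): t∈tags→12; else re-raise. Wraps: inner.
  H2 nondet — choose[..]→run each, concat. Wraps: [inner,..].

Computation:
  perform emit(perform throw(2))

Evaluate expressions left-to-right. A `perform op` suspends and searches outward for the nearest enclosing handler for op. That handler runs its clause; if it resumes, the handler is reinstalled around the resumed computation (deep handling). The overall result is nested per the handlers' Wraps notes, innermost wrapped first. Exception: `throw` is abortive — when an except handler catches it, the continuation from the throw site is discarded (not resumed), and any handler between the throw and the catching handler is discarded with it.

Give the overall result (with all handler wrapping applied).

Working:
throw(2) @ H1 caught ⇒ 12
H2 returns [12]
= [12]

Answer: [12]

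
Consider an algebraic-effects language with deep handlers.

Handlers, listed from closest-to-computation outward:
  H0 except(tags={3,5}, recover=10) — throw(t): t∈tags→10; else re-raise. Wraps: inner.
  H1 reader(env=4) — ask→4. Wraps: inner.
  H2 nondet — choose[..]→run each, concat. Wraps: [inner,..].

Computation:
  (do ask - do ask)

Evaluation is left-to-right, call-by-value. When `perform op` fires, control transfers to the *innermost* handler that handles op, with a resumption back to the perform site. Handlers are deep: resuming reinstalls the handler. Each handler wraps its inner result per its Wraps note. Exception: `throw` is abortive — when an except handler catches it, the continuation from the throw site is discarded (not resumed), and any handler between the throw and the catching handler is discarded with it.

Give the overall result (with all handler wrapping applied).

Evaluation trace:
ask @ H1 ⇒ 4
ask @ H1 ⇒ 4
H0 returns 0
H1 returns 0
H2 returns [0]
= [0]

Answer: [0]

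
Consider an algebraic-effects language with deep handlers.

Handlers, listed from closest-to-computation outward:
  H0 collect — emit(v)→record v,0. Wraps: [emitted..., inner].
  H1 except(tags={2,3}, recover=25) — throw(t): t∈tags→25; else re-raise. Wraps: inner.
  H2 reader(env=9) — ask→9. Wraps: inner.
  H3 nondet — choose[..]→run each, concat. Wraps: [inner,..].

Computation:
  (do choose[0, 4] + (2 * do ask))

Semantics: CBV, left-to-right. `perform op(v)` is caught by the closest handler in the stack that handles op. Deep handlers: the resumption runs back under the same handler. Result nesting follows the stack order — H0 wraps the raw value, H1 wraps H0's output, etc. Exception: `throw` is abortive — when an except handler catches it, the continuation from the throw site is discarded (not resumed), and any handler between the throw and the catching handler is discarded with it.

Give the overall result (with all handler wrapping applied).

Evaluation trace:
choose[0, 4] @ H3
  branch[0] choose=0:
    ask @ H2 ⇒ 9
    H0 returns [18]
    H1 returns [18]
    H2 returns [18]
    H3 returns [[18]]
  branch[1] choose=4:
    ask @ H2 ⇒ 9
    H0 returns [22]
    H1 returns [22]
    H2 returns [22]
    H3 returns [[22]]
= [[18], [22]]

Answer: [[18], [22]]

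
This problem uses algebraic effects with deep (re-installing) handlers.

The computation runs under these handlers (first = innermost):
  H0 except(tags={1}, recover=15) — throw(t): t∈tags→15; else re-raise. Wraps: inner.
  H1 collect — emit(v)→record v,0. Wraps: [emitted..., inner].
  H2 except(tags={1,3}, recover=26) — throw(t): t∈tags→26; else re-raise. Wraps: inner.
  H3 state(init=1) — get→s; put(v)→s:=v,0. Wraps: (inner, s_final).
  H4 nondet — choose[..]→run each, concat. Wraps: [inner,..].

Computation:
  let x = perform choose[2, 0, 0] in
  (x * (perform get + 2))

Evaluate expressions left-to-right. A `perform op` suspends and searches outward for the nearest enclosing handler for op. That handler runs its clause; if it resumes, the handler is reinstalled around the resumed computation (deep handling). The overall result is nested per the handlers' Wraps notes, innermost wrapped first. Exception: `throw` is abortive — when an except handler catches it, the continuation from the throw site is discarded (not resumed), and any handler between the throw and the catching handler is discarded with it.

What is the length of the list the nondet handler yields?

Working:
choose[2, 0, 0] @ H4
  branch[0] choose=2:
    get @ H3 ⇒ 1
    H0 returns 6
    H1 returns [6]
    H2 returns [6]
    H3 returns ([6], 1)
    H4 returns [([6], 1)]
  branch[1] choose=0:
    get @ H3 ⇒ 1
    H0 returns 0
    H1 returns [0]
    H2 returns [0]
    H3 returns ([0], 1)
    H4 returns [([0], 1)]
  branch[2] choose=0:
    get @ H3 ⇒ 1
    H0 returns 0
    H1 returns [0]
    H2 returns [0]
    H3 returns ([0], 1)
    H4 returns [([0], 1)]
= [([6], 1), ([0], 1), ([0], 1)]

Answer: 3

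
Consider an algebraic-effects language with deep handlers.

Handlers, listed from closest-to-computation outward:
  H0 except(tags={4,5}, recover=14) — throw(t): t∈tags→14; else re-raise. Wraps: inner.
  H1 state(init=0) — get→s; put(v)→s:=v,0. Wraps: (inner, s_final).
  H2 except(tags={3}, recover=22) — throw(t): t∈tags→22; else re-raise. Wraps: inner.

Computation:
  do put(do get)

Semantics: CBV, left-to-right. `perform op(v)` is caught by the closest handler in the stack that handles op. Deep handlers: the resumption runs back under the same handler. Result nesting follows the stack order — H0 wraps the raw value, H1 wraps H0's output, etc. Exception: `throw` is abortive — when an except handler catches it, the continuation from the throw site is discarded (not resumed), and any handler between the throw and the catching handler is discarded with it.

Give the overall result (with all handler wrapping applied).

Working:
get @ H1 ⇒ 0
put(0) @ H1 ⇒ s:=0
H0 returns 0
H1 returns (0, 0)
H2 returns (0, 0)
= (0, 0)

Answer: (0, 0)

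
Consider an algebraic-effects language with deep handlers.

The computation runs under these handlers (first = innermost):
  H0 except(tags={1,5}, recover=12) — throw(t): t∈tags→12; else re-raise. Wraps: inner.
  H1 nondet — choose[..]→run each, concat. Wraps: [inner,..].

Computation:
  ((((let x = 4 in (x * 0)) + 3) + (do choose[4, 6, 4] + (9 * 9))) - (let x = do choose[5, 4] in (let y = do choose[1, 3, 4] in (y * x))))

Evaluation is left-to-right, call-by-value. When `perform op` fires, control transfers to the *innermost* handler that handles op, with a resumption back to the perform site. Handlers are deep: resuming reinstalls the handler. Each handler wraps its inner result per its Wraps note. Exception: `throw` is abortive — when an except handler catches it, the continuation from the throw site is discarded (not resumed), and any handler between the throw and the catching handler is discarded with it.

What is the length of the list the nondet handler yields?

Step-by-step:
choose[4, 6, 4] @ H1
  branch[0] choose=4:
    choose[5, 4] @ H1
      branch[0] choose=5:
        choose[1, 3, 4] @ H1
          branch[0] choose=1:
            H0 returns 83
            H1 returns [83]
          branch[1] choose=3:
            H0 returns 73
            H1 returns [73]
          branch[2] choose=4:
            H0 returns 68
            H1 returns [68]
      branch[1] choose=4:
        choose[1, 3, 4] @ H1
          branch[0] choose=1:
            H0 returns 84
            H1 returns [84]
          branch[1] choose=3:
            H0 returns 76
            H1 returns [76]
          branch[2] choose=4:
            H0 returns 72
            H1 returns [72]
  branch[1] choose=6:
    choose[5, 4] @ H1
      branch[0] choose=5:
        choose[1, 3, 4] @ H1
          branch[0] choose=1:
            H0 returns 85
            H1 returns [85]
          branch[1] choose=3:
            H0 returns 75
            H1 returns [75]
          branch[2] choose=4:
            H0 returns 70
            H1 returns [70]
      branch[1] choose=4:
        choose[1, 3, 4] @ H1
          branch[0] choose=1:
            H0 returns 86
            H1 returns [86]
          branch[1] choose=3:
            H0 returns 78
            H1 returns [78]
          branch[2] choose=4:
            H0 returns 74
            H1 returns [74]
  branch[2] choose=4:
    choose[5, 4] @ H1
      branch[0] choose=5:
        choose[1, 3, 4] @ H1
          branch[0] choose=1:
            H0 returns 83
            H1 returns [83]
          branch[1] choose=3:
            H0 returns 73
            H1 returns [73]
          branch[2] choose=4:
            H0 returns 68
            H1 returns [68]
      branch[1] choose=4:
        choose[1, 3, 4] @ H1
          branch[0] choose=1:
            H0 returns 84
            H1 returns [84]
          branch[1] choose=3:
            H0 returns 76
            H1 returns [76]
          branch[2] choose=4:
            H0 returns 72
            H1 returns [72]
= [83, 73, 68, 84, 76, 72, 85, 75, 70, 86, 78, 74, 83, 73, 68, 84, 76, 72]

Answer: 18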